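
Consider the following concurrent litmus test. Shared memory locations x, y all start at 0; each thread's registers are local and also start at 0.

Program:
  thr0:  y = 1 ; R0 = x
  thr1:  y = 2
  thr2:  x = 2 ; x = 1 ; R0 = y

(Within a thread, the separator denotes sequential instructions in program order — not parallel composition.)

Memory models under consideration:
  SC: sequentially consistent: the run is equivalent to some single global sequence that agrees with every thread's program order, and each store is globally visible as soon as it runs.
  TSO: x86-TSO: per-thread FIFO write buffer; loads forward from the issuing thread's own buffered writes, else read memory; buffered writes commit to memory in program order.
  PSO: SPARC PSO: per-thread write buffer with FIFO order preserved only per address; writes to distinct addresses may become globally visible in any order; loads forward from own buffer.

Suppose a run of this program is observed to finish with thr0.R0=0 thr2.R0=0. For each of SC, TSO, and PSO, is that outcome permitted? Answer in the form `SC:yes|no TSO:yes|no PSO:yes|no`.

SC:no TSO:yes PSO:yes

outcome vector order: (thr0.R0,thr2.R0)
SC: 7 outcomes — {01, 02, 10, 11, 12, 21, 22}
TSO: 9 outcomes — {00, 01, 02, 10, 11, 12, 20, 21, 22}
PSO: 9 outcomes — {00, 01, 02, 10, 11, 12, 20, 21, 22}
target 00 ∈ {TSO,PSO}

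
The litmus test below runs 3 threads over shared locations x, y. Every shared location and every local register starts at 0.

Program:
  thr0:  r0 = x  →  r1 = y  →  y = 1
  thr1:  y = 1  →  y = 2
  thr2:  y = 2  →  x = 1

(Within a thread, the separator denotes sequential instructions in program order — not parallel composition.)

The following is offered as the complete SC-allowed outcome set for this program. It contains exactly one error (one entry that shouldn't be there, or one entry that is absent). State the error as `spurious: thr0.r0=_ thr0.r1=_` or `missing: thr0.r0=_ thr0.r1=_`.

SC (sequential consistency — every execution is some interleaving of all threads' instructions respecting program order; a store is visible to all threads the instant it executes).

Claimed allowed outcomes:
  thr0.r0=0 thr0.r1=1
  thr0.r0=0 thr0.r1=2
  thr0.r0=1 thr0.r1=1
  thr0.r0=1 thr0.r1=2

outcome vector order: (thr0.r0,thr0.r1)
SC: 5 outcomes — {<0 0> <0 1> <0 2> <1 1> <1 2>}
SC∖claimed = {<0 0>}

missing: thr0.r0=0 thr0.r1=0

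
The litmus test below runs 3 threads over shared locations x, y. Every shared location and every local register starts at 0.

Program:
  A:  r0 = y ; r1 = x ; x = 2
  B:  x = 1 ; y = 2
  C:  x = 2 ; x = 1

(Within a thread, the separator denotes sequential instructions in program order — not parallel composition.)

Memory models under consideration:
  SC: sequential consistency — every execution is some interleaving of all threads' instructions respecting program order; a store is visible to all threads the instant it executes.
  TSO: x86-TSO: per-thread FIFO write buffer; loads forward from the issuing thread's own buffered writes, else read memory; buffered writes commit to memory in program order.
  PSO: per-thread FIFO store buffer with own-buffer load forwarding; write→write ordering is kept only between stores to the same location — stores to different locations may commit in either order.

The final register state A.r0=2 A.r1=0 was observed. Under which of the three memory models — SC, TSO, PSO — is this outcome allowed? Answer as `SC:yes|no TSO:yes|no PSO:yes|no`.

SC:no TSO:no PSO:yes

outcome vector order: (A.r0,A.r1)
under SC → 0/0; 0/1; 0/2; 2/1; 2/2
under TSO → 0/0; 0/1; 0/2; 2/1; 2/2
under PSO → 0/0; 0/1; 0/2; 2/0; 2/1; 2/2
target 2/0 ∈ {PSO}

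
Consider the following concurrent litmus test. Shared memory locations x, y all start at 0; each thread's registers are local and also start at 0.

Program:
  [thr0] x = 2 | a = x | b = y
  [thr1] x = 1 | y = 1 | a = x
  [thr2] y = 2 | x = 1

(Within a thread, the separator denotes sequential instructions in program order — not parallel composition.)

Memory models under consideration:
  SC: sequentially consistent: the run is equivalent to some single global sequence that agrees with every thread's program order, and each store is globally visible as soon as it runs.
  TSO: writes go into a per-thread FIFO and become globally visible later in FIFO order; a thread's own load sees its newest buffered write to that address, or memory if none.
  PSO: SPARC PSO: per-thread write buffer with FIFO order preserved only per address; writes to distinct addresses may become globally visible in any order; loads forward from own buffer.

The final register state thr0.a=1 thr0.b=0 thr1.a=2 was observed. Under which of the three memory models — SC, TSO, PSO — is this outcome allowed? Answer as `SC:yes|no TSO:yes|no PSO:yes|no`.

SC:no TSO:no PSO:yes

outcome vector order: (thr0.a,thr0.b,thr1.a)
[SC] allowed = {(1,0,1); (1,1,1); (1,1,2); (1,2,1); (1,2,2); (2,0,1); (2,0,2); (2,1,1); (2,1,2); (2,2,1); (2,2,2)}
[TSO] allowed = {(1,0,1); (1,1,1); (1,1,2); (1,2,1); (1,2,2); (2,0,1); (2,0,2); (2,1,1); (2,1,2); (2,2,1); (2,2,2)}
[PSO] allowed = {(1,0,1); (1,0,2); (1,1,1); (1,1,2); (1,2,1); (1,2,2); (2,0,1); (2,0,2); (2,1,1); (2,1,2); (2,2,1); (2,2,2)}
target (1,0,2) ∈ {PSO}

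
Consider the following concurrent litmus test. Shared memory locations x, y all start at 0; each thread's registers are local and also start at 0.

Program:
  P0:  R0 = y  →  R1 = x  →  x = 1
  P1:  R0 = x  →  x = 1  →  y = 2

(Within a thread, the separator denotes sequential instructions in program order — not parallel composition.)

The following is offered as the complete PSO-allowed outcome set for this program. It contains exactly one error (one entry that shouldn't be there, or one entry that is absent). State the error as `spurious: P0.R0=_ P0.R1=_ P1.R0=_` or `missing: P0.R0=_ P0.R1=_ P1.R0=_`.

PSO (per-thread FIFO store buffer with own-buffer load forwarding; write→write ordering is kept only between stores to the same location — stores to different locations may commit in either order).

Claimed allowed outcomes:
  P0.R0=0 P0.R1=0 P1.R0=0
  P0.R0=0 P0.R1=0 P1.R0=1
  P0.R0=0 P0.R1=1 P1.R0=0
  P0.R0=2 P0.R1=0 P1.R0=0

missing: P0.R0=2 P0.R1=1 P1.R0=0

outcome vector order: (P0.R0,P0.R1,P1.R0)
PSO: 5 outcomes — {000, 001, 010, 200, 210}
PSO∖claimed = {210}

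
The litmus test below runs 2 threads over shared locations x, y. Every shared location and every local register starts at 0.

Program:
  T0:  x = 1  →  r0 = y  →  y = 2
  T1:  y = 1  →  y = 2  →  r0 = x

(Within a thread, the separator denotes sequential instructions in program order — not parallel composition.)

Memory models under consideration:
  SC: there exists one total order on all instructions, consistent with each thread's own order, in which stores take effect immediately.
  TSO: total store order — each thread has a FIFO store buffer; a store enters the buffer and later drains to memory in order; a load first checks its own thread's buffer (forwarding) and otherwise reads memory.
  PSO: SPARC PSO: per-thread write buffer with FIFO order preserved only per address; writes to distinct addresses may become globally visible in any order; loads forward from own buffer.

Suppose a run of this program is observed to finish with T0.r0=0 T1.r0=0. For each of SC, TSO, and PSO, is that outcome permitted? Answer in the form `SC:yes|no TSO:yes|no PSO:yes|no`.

SC:no TSO:yes PSO:yes

outcome vector order: (T0.r0,T1.r0)
SC: 4 outcomes — {01; 11; 20; 21}
TSO: 6 outcomes — {00; 01; 10; 11; 20; 21}
PSO: 6 outcomes — {00; 01; 10; 11; 20; 21}
target 00 ∈ {TSO,PSO}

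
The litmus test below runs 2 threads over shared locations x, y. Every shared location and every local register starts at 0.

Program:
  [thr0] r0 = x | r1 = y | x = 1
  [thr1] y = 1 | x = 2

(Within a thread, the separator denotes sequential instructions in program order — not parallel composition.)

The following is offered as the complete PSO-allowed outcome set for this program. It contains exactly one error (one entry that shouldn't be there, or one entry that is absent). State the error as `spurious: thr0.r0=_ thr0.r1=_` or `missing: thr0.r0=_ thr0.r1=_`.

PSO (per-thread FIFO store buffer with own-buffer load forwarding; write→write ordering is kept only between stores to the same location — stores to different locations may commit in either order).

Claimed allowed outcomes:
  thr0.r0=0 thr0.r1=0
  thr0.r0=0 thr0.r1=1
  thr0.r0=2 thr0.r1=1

missing: thr0.r0=2 thr0.r1=0

outcome vector order: (thr0.r0,thr0.r1)
[PSO] allowed = {(0,0), (0,1), (2,0), (2,1)}
PSO∖claimed = {(2,0)}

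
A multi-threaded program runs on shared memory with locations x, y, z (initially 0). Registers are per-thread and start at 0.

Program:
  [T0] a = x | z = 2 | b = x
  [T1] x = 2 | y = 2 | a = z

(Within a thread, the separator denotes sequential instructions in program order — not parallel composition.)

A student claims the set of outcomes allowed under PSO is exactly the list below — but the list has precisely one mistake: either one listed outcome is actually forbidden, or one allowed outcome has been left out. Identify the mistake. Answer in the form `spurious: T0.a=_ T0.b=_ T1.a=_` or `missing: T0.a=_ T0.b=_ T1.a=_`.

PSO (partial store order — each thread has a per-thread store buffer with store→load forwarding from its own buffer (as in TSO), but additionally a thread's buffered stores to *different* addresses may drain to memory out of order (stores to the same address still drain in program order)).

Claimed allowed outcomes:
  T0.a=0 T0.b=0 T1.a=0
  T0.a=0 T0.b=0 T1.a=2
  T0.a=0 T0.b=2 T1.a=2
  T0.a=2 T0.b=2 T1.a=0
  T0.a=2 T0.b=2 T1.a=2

missing: T0.a=0 T0.b=2 T1.a=0

outcome vector order: (T0.a,T0.b,T1.a)
under PSO → <0 0 0> <0 0 2> <0 2 0> <0 2 2> <2 2 0> <2 2 2>
PSO∖claimed = {<0 2 0>}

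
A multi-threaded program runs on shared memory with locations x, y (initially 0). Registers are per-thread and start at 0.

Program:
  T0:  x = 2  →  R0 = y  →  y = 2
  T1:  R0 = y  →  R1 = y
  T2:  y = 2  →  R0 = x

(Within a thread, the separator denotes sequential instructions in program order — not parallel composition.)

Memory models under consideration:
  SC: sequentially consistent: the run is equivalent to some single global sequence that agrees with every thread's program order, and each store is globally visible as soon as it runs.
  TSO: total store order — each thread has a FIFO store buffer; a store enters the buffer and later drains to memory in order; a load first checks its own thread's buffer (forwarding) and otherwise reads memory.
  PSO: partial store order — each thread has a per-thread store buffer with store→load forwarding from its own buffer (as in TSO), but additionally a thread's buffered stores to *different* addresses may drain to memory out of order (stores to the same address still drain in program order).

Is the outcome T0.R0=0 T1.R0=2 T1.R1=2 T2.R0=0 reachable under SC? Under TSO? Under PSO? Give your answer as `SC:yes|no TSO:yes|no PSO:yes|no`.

outcome vector order: (T0.R0,T1.R0,T1.R1,T2.R0)
SC: 9 outcomes — {(0,0,0,2) (0,0,2,2) (0,2,2,2) (2,0,0,0) (2,0,0,2) (2,0,2,0) (2,0,2,2) (2,2,2,0) (2,2,2,2)}
TSO: 12 outcomes — {(0,0,0,0) (0,0,0,2) (0,0,2,0) (0,0,2,2) (0,2,2,0) (0,2,2,2) (2,0,0,0) (2,0,0,2) (2,0,2,0) (2,0,2,2) (2,2,2,0) (2,2,2,2)}
PSO: 12 outcomes — {(0,0,0,0) (0,0,0,2) (0,0,2,0) (0,0,2,2) (0,2,2,0) (0,2,2,2) (2,0,0,0) (2,0,0,2) (2,0,2,0) (2,0,2,2) (2,2,2,0) (2,2,2,2)}
target (0,2,2,0) ∈ {TSO,PSO}

SC:no TSO:yes PSO:yes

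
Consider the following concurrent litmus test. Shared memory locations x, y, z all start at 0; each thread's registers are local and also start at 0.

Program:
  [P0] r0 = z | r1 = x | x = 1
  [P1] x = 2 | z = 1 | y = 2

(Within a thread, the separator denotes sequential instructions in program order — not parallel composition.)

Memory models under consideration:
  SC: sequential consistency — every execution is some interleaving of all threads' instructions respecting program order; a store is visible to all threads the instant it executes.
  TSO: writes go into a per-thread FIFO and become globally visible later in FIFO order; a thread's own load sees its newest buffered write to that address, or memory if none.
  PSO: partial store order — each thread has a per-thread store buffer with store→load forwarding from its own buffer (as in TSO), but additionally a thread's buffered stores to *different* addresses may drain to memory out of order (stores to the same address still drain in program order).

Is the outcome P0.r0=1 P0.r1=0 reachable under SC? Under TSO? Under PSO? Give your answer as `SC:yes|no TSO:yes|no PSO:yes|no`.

SC:no TSO:no PSO:yes

outcome vector order: (P0.r0,P0.r1)
SC: 3 outcomes — {0/0 0/2 1/2}
TSO: 3 outcomes — {0/0 0/2 1/2}
PSO: 4 outcomes — {0/0 0/2 1/0 1/2}
target 1/0 ∈ {PSO}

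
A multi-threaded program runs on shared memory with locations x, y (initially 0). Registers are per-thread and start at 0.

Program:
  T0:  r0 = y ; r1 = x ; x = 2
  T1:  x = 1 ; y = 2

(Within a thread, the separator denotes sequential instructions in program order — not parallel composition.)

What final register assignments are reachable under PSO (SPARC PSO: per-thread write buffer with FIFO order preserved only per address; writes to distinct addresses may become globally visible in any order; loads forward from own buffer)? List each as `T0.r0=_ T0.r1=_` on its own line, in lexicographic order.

outcome vector order: (T0.r0,T0.r1)
|PSO outcomes| = 4

T0.r0=0 T0.r1=0
T0.r0=0 T0.r1=1
T0.r0=2 T0.r1=0
T0.r0=2 T0.r1=1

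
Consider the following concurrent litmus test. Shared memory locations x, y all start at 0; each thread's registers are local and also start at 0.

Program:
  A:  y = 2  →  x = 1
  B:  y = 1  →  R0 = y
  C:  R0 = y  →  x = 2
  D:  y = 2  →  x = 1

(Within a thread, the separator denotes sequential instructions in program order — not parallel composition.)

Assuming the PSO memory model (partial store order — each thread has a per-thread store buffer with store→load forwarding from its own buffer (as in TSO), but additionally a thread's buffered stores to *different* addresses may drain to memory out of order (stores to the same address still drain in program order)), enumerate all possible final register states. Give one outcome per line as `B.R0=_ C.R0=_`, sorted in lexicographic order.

outcome vector order: (B.R0,C.R0)
|PSO outcomes| = 6

B.R0=1 C.R0=0
B.R0=1 C.R0=1
B.R0=1 C.R0=2
B.R0=2 C.R0=0
B.R0=2 C.R0=1
B.R0=2 C.R0=2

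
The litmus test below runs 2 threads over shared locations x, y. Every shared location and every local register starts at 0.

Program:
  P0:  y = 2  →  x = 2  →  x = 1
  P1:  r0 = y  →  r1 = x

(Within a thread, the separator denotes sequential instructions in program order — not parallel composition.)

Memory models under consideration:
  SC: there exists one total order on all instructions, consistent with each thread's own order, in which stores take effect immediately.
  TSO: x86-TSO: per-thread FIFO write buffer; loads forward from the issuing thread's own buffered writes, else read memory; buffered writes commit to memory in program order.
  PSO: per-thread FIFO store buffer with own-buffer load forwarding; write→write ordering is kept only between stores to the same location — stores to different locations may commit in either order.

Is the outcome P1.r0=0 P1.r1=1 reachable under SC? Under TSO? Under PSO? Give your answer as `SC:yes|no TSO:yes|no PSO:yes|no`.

outcome vector order: (P1.r0,P1.r1)
SC (6): <0 0> <0 1> <0 2> <2 0> <2 1> <2 2>
TSO (6): <0 0> <0 1> <0 2> <2 0> <2 1> <2 2>
PSO (6): <0 0> <0 1> <0 2> <2 0> <2 1> <2 2>
target <0 1> ∈ {SC,TSO,PSO}

SC:yes TSO:yes PSO:yes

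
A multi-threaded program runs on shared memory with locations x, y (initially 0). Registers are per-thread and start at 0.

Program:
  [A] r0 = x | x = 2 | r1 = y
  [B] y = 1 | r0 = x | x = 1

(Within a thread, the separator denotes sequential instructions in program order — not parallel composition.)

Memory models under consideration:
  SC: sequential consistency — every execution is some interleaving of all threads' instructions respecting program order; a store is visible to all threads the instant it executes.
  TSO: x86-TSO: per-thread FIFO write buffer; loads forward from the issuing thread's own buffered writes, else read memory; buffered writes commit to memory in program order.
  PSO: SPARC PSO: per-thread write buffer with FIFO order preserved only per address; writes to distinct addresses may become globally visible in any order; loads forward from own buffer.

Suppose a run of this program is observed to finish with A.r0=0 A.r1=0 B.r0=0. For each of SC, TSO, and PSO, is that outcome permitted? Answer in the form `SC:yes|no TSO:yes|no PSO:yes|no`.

SC:no TSO:yes PSO:yes

outcome vector order: (A.r0,A.r1,B.r0)
[SC] allowed = {(0,0,2) (0,1,0) (0,1,2) (1,1,0)}
[TSO] allowed = {(0,0,0) (0,0,2) (0,1,0) (0,1,2) (1,1,0)}
[PSO] allowed = {(0,0,0) (0,0,2) (0,1,0) (0,1,2) (1,0,0) (1,1,0)}
target (0,0,0) ∈ {TSO,PSO}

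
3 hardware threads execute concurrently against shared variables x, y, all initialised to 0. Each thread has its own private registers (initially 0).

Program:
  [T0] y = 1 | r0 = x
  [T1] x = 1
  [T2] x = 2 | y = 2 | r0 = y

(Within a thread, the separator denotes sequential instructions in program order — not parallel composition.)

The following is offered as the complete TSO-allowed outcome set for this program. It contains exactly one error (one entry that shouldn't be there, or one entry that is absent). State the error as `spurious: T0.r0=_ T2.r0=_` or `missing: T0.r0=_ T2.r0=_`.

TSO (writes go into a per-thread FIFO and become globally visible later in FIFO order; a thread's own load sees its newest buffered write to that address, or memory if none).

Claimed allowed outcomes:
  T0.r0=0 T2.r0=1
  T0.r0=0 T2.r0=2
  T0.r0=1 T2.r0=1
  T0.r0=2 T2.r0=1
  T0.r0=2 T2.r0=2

missing: T0.r0=1 T2.r0=2

outcome vector order: (T0.r0,T2.r0)
TSO: 6 outcomes — {(0,1), (0,2), (1,1), (1,2), (2,1), (2,2)}
TSO∖claimed = {(1,2)}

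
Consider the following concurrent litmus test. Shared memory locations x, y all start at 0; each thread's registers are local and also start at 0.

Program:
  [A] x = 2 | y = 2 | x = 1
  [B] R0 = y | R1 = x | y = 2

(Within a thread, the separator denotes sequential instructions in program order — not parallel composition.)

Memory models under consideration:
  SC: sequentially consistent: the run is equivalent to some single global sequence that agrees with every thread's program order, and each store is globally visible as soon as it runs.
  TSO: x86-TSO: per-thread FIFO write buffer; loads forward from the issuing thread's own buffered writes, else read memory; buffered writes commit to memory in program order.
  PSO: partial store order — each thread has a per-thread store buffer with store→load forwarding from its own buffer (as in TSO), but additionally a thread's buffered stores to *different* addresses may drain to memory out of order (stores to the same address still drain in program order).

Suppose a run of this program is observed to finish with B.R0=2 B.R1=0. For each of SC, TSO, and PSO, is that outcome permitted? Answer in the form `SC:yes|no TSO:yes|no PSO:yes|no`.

SC:no TSO:no PSO:yes

outcome vector order: (B.R0,B.R1)
SC (5): 0/0 0/1 0/2 2/1 2/2
TSO (5): 0/0 0/1 0/2 2/1 2/2
PSO (6): 0/0 0/1 0/2 2/0 2/1 2/2
target 2/0 ∈ {PSO}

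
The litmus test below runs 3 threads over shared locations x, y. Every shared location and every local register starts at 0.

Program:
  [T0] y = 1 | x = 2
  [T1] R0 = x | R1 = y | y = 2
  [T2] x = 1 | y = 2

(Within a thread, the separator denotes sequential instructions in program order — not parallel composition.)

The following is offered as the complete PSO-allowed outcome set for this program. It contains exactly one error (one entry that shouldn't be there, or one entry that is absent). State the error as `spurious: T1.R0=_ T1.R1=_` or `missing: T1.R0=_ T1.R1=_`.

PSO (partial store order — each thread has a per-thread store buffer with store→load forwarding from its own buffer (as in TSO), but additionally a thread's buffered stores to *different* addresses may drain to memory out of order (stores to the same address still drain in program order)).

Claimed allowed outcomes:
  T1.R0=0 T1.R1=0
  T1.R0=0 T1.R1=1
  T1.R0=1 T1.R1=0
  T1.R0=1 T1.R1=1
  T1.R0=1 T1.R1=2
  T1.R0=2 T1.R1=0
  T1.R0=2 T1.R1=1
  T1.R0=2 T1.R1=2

outcome vector order: (T1.R0,T1.R1)
PSO: 9 outcomes — {0/0 0/1 0/2 1/0 1/1 1/2 2/0 2/1 2/2}
PSO∖claimed = {0/2}

missing: T1.R0=0 T1.R1=2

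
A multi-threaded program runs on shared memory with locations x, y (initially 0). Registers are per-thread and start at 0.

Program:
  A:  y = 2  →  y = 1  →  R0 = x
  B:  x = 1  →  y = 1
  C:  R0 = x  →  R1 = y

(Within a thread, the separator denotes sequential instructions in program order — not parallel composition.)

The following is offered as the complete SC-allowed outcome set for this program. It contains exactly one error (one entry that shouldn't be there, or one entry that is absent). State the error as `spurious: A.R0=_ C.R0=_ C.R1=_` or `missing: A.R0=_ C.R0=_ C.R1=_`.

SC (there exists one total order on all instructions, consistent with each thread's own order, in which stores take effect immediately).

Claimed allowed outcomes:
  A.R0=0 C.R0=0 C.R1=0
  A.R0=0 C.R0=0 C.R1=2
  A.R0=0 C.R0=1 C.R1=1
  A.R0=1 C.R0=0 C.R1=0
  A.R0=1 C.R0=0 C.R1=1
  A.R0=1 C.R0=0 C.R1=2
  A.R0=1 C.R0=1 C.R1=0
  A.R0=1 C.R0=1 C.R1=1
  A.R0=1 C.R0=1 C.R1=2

missing: A.R0=0 C.R0=0 C.R1=1

outcome vector order: (A.R0,C.R0,C.R1)
under SC → 000 001 002 011 100 101 102 110 111 112
SC∖claimed = {001}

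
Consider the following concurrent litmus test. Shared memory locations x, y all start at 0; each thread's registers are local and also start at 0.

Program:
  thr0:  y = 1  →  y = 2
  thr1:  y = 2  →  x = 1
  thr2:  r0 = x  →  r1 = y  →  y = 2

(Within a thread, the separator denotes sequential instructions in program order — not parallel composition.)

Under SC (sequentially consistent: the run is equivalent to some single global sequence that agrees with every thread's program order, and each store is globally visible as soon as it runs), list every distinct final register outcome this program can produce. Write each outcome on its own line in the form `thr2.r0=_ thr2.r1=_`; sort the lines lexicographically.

thr2.r0=0 thr2.r1=0
thr2.r0=0 thr2.r1=1
thr2.r0=0 thr2.r1=2
thr2.r0=1 thr2.r1=1
thr2.r0=1 thr2.r1=2

outcome vector order: (thr2.r0,thr2.r1)
|SC outcomes| = 5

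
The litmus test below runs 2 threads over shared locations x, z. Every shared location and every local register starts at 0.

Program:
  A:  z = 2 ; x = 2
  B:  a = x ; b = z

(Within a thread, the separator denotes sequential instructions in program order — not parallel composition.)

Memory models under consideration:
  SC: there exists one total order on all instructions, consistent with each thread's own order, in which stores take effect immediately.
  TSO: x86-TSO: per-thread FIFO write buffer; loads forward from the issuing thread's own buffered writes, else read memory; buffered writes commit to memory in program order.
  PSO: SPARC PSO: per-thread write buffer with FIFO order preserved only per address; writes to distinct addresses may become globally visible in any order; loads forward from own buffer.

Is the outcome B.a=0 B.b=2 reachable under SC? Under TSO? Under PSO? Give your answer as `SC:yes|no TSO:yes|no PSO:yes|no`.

outcome vector order: (B.a,B.b)
under SC → <0 0>, <0 2>, <2 2>
under TSO → <0 0>, <0 2>, <2 2>
under PSO → <0 0>, <0 2>, <2 0>, <2 2>
target <0 2> ∈ {SC,TSO,PSO}

SC:yes TSO:yes PSO:yes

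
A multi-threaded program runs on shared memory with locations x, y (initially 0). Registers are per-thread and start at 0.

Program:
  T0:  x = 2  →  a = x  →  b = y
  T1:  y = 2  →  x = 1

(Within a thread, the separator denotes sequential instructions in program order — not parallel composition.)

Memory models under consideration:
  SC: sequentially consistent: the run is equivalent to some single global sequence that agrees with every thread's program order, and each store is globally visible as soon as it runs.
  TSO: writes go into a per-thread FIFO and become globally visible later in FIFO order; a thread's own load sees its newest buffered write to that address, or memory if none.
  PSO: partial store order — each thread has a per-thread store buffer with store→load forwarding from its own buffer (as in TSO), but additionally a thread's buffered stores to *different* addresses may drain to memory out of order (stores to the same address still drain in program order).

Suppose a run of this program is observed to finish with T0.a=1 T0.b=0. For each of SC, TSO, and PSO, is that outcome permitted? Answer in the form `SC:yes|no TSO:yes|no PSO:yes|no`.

SC:no TSO:no PSO:yes

outcome vector order: (T0.a,T0.b)
SC (3): (1,2); (2,0); (2,2)
TSO (3): (1,2); (2,0); (2,2)
PSO (4): (1,0); (1,2); (2,0); (2,2)
target (1,0) ∈ {PSO}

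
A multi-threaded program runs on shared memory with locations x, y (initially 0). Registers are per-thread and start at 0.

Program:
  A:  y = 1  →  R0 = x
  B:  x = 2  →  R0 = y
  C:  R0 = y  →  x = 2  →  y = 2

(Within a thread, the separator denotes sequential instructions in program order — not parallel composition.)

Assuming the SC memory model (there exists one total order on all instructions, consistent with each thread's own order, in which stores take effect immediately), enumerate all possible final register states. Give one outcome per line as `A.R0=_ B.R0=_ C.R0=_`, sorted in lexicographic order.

A.R0=0 B.R0=1 C.R0=0
A.R0=0 B.R0=1 C.R0=1
A.R0=0 B.R0=2 C.R0=0
A.R0=0 B.R0=2 C.R0=1
A.R0=2 B.R0=0 C.R0=0
A.R0=2 B.R0=0 C.R0=1
A.R0=2 B.R0=1 C.R0=0
A.R0=2 B.R0=1 C.R0=1
A.R0=2 B.R0=2 C.R0=0
A.R0=2 B.R0=2 C.R0=1

outcome vector order: (A.R0,B.R0,C.R0)
|SC outcomes| = 10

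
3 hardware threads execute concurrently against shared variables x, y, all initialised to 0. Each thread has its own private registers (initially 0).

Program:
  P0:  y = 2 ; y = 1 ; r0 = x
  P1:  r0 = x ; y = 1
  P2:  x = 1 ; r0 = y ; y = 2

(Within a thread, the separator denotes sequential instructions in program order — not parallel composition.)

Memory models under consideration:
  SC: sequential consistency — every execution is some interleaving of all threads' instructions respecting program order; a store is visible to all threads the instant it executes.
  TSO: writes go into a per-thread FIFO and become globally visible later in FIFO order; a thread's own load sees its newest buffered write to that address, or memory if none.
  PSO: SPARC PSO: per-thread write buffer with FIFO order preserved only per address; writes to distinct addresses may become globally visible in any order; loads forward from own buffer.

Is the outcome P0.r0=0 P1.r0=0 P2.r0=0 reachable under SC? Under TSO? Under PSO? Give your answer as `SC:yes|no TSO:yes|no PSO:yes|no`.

SC:no TSO:yes PSO:yes

outcome vector order: (P0.r0,P1.r0,P2.r0)
SC (8): 0/0/1; 0/1/1; 1/0/0; 1/0/1; 1/0/2; 1/1/0; 1/1/1; 1/1/2
TSO (12): 0/0/0; 0/0/1; 0/0/2; 0/1/0; 0/1/1; 0/1/2; 1/0/0; 1/0/1; 1/0/2; 1/1/0; 1/1/1; 1/1/2
PSO (12): 0/0/0; 0/0/1; 0/0/2; 0/1/0; 0/1/1; 0/1/2; 1/0/0; 1/0/1; 1/0/2; 1/1/0; 1/1/1; 1/1/2
target 0/0/0 ∈ {TSO,PSO}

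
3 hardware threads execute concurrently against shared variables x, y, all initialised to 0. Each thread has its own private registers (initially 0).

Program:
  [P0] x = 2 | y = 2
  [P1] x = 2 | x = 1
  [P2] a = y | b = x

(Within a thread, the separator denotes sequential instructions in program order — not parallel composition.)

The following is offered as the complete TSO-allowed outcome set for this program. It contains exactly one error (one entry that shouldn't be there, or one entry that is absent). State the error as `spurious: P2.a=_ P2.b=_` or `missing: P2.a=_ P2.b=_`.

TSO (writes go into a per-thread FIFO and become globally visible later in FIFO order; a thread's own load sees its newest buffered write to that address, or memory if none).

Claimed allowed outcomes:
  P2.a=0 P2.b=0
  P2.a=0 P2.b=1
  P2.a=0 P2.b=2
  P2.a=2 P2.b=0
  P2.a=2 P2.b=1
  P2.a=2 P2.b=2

spurious: P2.a=2 P2.b=0

outcome vector order: (P2.a,P2.b)
[TSO] allowed = {00 01 02 21 22}
claimed∖TSO = {20}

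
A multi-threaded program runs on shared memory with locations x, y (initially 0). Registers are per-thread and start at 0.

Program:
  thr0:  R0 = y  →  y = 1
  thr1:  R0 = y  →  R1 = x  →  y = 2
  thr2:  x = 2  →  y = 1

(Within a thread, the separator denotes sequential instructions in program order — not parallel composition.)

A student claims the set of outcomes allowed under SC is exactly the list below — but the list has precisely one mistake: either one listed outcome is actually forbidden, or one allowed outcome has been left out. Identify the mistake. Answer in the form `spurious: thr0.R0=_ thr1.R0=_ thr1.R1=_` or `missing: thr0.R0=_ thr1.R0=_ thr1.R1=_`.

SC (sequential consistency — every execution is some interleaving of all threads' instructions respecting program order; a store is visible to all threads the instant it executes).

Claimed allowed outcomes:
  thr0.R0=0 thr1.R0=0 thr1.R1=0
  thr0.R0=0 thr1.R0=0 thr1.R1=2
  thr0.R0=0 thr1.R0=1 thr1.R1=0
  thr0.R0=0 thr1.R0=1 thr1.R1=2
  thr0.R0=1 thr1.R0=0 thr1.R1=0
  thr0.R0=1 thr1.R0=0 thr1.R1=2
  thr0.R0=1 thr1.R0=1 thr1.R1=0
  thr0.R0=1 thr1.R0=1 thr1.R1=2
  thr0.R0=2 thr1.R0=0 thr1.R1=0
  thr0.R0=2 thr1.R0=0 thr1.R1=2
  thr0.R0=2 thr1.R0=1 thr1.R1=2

spurious: thr0.R0=1 thr1.R0=1 thr1.R1=0

outcome vector order: (thr0.R0,thr1.R0,thr1.R1)
[SC] allowed = {<0 0 0> <0 0 2> <0 1 0> <0 1 2> <1 0 0> <1 0 2> <1 1 2> <2 0 0> <2 0 2> <2 1 2>}
claimed∖SC = {<1 1 0>}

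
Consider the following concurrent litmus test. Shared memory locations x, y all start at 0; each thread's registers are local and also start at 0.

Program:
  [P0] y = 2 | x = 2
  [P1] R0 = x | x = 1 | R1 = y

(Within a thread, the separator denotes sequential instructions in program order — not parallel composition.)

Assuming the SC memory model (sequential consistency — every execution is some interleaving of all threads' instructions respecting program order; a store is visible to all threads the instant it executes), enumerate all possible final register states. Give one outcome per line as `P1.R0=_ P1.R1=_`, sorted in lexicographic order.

P1.R0=0 P1.R1=0
P1.R0=0 P1.R1=2
P1.R0=2 P1.R1=2

outcome vector order: (P1.R0,P1.R1)
|SC outcomes| = 3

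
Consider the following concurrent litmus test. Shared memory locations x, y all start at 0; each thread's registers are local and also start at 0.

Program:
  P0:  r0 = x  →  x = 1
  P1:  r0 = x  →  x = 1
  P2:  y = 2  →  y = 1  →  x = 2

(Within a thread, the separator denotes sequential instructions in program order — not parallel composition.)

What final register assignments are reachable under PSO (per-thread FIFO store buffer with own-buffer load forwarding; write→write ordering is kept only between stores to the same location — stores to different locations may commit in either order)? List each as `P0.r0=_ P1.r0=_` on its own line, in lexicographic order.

P0.r0=0 P1.r0=0
P0.r0=0 P1.r0=1
P0.r0=0 P1.r0=2
P0.r0=1 P1.r0=0
P0.r0=1 P1.r0=2
P0.r0=2 P1.r0=0
P0.r0=2 P1.r0=1
P0.r0=2 P1.r0=2

outcome vector order: (P0.r0,P1.r0)
|PSO outcomes| = 8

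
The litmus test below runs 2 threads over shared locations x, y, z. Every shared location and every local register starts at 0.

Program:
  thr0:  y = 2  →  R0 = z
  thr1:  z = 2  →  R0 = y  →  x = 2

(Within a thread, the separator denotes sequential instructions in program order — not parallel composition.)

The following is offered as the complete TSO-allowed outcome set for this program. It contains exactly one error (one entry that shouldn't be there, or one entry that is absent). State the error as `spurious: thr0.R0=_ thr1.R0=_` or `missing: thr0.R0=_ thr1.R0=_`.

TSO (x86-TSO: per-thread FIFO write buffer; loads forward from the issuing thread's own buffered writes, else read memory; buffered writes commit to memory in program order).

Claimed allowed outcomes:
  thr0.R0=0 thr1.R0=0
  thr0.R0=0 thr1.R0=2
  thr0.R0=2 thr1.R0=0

outcome vector order: (thr0.R0,thr1.R0)
TSO: 4 outcomes — {00; 02; 20; 22}
TSO∖claimed = {22}

missing: thr0.R0=2 thr1.R0=2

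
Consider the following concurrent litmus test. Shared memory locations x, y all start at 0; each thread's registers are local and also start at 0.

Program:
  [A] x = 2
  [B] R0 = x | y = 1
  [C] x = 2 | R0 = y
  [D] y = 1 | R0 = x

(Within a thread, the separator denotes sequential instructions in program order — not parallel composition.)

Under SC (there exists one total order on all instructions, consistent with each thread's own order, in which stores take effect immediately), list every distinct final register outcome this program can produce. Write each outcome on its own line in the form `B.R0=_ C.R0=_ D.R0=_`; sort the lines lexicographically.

outcome vector order: (B.R0,C.R0,D.R0)
|SC outcomes| = 6

B.R0=0 C.R0=0 D.R0=2
B.R0=0 C.R0=1 D.R0=0
B.R0=0 C.R0=1 D.R0=2
B.R0=2 C.R0=0 D.R0=2
B.R0=2 C.R0=1 D.R0=0
B.R0=2 C.R0=1 D.R0=2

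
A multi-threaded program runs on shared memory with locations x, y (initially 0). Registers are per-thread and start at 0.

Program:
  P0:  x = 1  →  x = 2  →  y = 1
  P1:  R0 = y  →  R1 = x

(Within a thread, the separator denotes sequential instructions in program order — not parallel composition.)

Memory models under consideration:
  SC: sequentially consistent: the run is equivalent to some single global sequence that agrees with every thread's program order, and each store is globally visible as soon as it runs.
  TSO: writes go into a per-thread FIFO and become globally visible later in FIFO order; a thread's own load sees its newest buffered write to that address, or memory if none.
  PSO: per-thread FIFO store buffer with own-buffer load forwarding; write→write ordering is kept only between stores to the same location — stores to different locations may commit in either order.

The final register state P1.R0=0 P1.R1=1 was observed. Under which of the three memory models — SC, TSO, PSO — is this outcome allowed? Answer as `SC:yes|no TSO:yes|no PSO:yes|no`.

outcome vector order: (P1.R0,P1.R1)
[SC] allowed = {00 01 02 12}
[TSO] allowed = {00 01 02 12}
[PSO] allowed = {00 01 02 10 11 12}
target 01 ∈ {SC,TSO,PSO}

SC:yes TSO:yes PSO:yes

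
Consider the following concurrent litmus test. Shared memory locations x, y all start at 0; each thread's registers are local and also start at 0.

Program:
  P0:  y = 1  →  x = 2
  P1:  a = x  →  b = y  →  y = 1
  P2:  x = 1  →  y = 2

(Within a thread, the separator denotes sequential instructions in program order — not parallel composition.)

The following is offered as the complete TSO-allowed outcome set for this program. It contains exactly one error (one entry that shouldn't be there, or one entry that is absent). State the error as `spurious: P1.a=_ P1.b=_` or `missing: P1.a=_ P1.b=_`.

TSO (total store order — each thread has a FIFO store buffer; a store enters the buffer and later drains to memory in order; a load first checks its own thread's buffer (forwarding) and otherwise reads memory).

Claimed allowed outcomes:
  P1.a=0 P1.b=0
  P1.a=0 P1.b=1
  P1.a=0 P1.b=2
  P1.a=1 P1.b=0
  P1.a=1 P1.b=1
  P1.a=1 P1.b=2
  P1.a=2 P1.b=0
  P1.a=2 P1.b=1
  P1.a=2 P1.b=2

spurious: P1.a=2 P1.b=0

outcome vector order: (P1.a,P1.b)
under TSO → 00, 01, 02, 10, 11, 12, 21, 22
claimed∖TSO = {20}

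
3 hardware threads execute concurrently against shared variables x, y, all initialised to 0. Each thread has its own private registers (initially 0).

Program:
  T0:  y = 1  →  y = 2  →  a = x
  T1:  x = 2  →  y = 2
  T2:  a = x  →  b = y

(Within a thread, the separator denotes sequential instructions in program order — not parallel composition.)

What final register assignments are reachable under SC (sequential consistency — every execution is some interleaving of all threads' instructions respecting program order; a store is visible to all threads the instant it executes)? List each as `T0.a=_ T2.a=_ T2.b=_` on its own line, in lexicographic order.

outcome vector order: (T0.a,T2.a,T2.b)
|SC outcomes| = 10

T0.a=0 T2.a=0 T2.b=0
T0.a=0 T2.a=0 T2.b=1
T0.a=0 T2.a=0 T2.b=2
T0.a=0 T2.a=2 T2.b=2
T0.a=2 T2.a=0 T2.b=0
T0.a=2 T2.a=0 T2.b=1
T0.a=2 T2.a=0 T2.b=2
T0.a=2 T2.a=2 T2.b=0
T0.a=2 T2.a=2 T2.b=1
T0.a=2 T2.a=2 T2.b=2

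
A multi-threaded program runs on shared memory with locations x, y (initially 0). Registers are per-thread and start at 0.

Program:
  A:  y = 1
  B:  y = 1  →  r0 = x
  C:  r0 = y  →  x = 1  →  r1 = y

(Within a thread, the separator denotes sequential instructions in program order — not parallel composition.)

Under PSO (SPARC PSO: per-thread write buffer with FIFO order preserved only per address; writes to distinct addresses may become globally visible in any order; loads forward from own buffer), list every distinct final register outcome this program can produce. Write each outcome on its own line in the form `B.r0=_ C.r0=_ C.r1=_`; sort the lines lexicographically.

outcome vector order: (B.r0,C.r0,C.r1)
|PSO outcomes| = 6

B.r0=0 C.r0=0 C.r1=0
B.r0=0 C.r0=0 C.r1=1
B.r0=0 C.r0=1 C.r1=1
B.r0=1 C.r0=0 C.r1=0
B.r0=1 C.r0=0 C.r1=1
B.r0=1 C.r0=1 C.r1=1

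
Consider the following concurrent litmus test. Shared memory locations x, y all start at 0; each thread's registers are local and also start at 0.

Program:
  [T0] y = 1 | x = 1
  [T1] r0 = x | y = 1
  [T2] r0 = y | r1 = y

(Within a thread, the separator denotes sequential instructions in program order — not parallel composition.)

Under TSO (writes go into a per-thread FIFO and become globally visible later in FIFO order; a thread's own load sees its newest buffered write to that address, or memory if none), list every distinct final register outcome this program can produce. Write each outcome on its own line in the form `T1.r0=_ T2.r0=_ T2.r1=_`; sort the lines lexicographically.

T1.r0=0 T2.r0=0 T2.r1=0
T1.r0=0 T2.r0=0 T2.r1=1
T1.r0=0 T2.r0=1 T2.r1=1
T1.r0=1 T2.r0=0 T2.r1=0
T1.r0=1 T2.r0=0 T2.r1=1
T1.r0=1 T2.r0=1 T2.r1=1

outcome vector order: (T1.r0,T2.r0,T2.r1)
|TSO outcomes| = 6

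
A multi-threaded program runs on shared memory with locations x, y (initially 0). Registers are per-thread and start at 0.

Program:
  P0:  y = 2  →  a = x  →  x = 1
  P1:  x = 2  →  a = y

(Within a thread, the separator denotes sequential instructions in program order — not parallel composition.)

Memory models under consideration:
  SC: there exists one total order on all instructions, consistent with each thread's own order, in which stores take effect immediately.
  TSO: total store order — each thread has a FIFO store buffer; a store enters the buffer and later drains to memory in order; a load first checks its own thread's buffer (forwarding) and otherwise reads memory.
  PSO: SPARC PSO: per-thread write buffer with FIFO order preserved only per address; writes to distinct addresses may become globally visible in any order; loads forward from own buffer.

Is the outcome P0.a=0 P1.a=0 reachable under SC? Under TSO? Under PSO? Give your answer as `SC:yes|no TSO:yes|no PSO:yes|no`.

outcome vector order: (P0.a,P1.a)
SC (3): 0/2 2/0 2/2
TSO (4): 0/0 0/2 2/0 2/2
PSO (4): 0/0 0/2 2/0 2/2
target 0/0 ∈ {TSO,PSO}

SC:no TSO:yes PSO:yes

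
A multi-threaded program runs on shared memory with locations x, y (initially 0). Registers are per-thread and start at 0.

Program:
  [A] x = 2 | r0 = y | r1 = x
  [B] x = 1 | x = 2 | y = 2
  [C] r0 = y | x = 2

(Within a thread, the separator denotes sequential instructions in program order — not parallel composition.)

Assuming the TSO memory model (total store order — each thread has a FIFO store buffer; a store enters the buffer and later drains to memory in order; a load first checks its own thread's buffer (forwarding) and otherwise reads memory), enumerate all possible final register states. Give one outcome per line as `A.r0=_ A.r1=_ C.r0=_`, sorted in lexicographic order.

A.r0=0 A.r1=1 C.r0=0
A.r0=0 A.r1=1 C.r0=2
A.r0=0 A.r1=2 C.r0=0
A.r0=0 A.r1=2 C.r0=2
A.r0=2 A.r1=2 C.r0=0
A.r0=2 A.r1=2 C.r0=2

outcome vector order: (A.r0,A.r1,C.r0)
|TSO outcomes| = 6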